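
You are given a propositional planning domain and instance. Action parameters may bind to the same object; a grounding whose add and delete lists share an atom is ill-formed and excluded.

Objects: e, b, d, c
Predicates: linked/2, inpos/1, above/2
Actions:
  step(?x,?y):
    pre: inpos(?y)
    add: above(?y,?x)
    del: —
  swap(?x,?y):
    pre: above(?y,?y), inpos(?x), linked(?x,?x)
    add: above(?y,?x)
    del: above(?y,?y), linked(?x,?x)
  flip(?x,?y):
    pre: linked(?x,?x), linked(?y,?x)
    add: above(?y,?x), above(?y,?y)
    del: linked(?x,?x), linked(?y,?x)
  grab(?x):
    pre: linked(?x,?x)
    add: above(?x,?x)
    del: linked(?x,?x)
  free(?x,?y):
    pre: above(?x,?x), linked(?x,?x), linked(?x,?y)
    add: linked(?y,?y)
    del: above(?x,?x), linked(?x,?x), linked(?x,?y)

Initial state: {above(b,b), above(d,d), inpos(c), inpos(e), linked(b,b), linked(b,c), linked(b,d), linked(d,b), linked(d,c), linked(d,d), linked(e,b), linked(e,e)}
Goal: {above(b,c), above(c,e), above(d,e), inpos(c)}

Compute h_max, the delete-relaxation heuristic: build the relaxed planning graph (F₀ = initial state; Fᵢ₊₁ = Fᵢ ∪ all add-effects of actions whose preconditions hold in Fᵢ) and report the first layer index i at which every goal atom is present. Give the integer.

2

F0 = init (12 atoms)
F1 = F0 ∪ {above(b,d), above(b,e), above(c,b), above(c,c), above(c,d), above(c,e), above(d,b), above(d,e), above(e,b), above(e,c), above(e,d), above(e,e), linked(c,c)}  (25 atoms)
F2 = F1 ∪ {above(b,c), above(d,c)}  (27 atoms)
goal ⊆ F2  ⇒  h_max = 2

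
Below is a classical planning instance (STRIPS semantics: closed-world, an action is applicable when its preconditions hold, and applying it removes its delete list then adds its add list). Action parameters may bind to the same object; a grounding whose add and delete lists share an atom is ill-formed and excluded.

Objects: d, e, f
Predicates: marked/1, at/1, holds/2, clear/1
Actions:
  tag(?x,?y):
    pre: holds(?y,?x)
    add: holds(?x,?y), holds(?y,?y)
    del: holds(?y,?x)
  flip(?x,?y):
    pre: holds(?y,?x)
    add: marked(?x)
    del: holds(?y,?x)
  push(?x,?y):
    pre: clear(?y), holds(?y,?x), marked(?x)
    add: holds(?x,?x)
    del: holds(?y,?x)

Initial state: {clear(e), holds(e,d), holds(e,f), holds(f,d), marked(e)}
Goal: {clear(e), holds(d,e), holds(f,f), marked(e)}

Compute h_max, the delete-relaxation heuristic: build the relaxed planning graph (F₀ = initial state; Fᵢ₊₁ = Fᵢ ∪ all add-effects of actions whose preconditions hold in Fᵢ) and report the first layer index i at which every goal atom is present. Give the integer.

F0 = init (5 atoms)
F1 = F0 ∪ {holds(d,e), holds(d,f), holds(e,e), holds(f,e), holds(f,f), marked(d), marked(f)}  (12 atoms)
goal ⊆ F1  ⇒  h_max = 1

1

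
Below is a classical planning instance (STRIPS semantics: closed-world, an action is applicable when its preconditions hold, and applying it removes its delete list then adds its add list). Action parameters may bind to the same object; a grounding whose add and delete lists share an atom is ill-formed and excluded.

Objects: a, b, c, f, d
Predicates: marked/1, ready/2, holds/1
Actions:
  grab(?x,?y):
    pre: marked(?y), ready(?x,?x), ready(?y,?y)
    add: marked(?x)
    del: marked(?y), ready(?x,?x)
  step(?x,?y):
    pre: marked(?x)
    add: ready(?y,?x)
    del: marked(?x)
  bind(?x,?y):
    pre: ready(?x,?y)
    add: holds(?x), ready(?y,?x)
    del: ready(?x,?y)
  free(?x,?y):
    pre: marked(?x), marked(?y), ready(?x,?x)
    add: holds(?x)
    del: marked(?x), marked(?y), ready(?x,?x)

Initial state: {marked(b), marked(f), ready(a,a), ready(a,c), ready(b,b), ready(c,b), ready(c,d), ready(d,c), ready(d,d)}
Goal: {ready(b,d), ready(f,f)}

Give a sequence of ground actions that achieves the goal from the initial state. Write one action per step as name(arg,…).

1. grab(d,b)  →  {marked(d), marked(f), ready(a,a), ready(a,c), ready(b,b), ready(c,b), ready(c,d), ready(d,c)}
2. step(f,f)  →  {marked(d), ready(a,a), ready(a,c), ready(b,b), ready(c,b), ready(c,d), ready(d,c), ready(f,f)}
3. step(d,b)  →  {ready(a,a), ready(a,c), ready(b,b), ready(b,d), ready(c,b), ready(c,d), ready(d,c), ready(f,f)}

grab(d,b); step(f,f); step(d,b)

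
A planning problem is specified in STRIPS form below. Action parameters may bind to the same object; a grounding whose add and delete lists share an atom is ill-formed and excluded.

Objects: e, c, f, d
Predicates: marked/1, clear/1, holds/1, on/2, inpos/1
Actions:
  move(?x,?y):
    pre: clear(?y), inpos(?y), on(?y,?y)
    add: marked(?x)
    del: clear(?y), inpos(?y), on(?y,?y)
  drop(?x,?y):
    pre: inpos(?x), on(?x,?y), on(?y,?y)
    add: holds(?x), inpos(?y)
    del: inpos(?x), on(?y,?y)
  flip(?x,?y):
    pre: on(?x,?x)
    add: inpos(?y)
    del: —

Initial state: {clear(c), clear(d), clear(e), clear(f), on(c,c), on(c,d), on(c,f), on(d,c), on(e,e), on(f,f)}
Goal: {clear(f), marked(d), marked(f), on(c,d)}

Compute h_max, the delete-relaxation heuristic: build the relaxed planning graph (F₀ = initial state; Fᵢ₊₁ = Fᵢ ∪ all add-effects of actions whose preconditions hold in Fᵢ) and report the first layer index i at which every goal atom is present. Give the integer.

F0 = init (10 atoms)
F1 = F0 ∪ {inpos(c), inpos(d), inpos(e), inpos(f)}  (14 atoms)
F2 = F1 ∪ {holds(c), holds(d), marked(c), marked(d), marked(e), marked(f)}  (20 atoms)
goal ⊆ F2  ⇒  h_max = 2

2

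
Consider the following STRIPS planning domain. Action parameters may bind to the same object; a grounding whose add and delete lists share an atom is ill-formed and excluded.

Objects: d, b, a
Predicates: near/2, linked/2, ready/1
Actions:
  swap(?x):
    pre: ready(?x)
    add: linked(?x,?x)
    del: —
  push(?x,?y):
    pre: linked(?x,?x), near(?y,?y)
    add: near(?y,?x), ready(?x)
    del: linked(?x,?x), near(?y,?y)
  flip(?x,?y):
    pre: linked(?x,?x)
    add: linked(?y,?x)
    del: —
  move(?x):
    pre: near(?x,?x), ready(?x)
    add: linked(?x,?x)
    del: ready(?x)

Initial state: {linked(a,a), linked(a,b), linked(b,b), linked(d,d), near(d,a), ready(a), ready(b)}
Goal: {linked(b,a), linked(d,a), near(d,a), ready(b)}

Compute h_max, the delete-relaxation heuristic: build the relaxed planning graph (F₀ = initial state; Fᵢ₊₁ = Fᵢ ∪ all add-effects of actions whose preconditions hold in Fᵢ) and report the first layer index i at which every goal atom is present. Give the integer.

F0 = init (7 atoms)
F1 = F0 ∪ {linked(a,d), linked(b,a), linked(b,d), linked(d,a), linked(d,b)}  (12 atoms)
goal ⊆ F1  ⇒  h_max = 1

1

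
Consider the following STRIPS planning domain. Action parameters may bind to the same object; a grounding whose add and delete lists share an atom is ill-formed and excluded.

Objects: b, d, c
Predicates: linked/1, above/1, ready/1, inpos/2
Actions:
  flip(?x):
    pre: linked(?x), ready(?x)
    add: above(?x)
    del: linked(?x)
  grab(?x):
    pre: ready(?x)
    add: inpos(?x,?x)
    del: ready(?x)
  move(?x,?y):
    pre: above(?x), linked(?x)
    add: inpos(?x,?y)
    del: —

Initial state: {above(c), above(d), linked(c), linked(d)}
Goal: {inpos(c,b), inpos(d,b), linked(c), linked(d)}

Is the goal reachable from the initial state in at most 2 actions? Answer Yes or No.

1. move(d,b)  →  {above(c), above(d), inpos(d,b), linked(c), linked(d)}
2. move(c,b)  →  {above(c), above(d), inpos(c,b), inpos(d,b), linked(c), linked(d)}
optimal plan length = 2; 2 ≤ 2

Yes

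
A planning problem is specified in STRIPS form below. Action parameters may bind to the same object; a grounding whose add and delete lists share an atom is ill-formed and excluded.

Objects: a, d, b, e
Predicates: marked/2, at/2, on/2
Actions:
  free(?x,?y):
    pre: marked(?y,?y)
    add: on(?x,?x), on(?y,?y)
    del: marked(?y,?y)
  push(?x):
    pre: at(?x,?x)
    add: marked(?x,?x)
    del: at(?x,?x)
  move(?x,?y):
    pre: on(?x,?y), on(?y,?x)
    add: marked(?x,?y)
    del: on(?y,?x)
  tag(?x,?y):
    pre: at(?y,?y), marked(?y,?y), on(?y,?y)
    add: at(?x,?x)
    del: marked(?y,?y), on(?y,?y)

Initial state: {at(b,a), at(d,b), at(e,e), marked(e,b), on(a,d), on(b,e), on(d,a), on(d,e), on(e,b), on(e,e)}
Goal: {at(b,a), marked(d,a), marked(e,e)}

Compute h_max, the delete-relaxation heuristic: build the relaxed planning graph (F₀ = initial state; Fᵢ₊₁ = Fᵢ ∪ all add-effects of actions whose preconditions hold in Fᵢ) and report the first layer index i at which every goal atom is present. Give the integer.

F0 = init (10 atoms)
F1 = F0 ∪ {marked(a,d), marked(b,e), marked(d,a), marked(e,e)}  (14 atoms)
goal ⊆ F1  ⇒  h_max = 1

1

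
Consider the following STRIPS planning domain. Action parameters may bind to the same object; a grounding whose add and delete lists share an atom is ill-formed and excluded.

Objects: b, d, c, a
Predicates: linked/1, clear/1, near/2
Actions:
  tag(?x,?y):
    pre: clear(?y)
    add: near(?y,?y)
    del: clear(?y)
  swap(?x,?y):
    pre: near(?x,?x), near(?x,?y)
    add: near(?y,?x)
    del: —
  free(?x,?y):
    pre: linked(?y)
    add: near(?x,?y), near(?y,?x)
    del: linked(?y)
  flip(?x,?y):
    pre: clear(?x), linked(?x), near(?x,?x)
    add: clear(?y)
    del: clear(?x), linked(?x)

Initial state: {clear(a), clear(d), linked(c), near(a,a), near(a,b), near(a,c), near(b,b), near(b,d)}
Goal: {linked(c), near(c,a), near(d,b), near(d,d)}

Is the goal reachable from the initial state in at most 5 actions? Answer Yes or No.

1. tag(b,d)  →  {clear(a), linked(c), near(a,a), near(a,b), near(a,c), near(b,b), near(b,d), near(d,d)}
2. swap(b,d)  →  {clear(a), linked(c), near(a,a), near(a,b), near(a,c), near(b,b), near(b,d), near(d,b), near(d,d)}
3. swap(a,c)  →  {clear(a), linked(c), near(a,a), near(a,b), near(a,c), near(b,b), near(b,d), near(c,a), near(d,b), near(d,d)}
optimal plan length = 3; 3 ≤ 5

Yes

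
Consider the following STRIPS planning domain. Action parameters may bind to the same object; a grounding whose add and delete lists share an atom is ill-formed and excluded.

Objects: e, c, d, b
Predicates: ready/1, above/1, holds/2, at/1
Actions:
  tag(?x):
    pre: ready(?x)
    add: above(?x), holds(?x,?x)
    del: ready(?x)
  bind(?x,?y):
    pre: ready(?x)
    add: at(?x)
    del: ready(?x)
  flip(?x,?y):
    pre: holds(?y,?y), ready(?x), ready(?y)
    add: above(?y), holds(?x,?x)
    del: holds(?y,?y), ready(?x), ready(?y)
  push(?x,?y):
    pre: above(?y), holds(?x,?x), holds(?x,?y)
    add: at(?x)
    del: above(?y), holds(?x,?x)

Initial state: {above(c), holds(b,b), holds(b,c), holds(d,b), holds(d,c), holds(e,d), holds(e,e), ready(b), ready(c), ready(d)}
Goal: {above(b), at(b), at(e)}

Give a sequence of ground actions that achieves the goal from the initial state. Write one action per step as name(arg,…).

tag(d); tag(b); push(e,d); push(b,c)

1. tag(d)  →  {above(c), above(d), holds(b,b), holds(b,c), holds(d,b), holds(d,c), holds(d,d), holds(e,d), holds(e,e), ready(b), ready(c)}
2. tag(b)  →  {above(b), above(c), above(d), holds(b,b), holds(b,c), holds(d,b), holds(d,c), holds(d,d), holds(e,d), holds(e,e), ready(c)}
3. push(e,d)  →  {above(b), above(c), at(e), holds(b,b), holds(b,c), holds(d,b), holds(d,c), holds(d,d), holds(e,d), ready(c)}
4. push(b,c)  →  {above(b), at(b), at(e), holds(b,c), holds(d,b), holds(d,c), holds(d,d), holds(e,d), ready(c)}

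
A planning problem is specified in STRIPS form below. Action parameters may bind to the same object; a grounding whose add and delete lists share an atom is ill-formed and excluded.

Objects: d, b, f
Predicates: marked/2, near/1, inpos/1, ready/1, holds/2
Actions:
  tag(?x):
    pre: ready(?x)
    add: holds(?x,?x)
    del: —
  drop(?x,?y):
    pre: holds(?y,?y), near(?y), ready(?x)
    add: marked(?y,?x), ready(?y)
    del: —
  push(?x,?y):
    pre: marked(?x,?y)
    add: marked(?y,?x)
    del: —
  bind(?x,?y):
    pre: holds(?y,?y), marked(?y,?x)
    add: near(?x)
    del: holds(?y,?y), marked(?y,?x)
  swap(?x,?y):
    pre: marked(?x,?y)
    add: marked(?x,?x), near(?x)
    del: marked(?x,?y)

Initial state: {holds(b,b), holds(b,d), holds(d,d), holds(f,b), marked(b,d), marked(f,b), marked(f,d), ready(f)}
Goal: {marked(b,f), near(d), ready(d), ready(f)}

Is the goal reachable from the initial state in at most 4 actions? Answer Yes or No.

1. push(f,b)  →  {holds(b,b), holds(b,d), holds(d,d), holds(f,b), marked(b,d), marked(b,f), marked(f,b), marked(f,d), ready(f)}
2. bind(d,b)  →  {holds(b,d), holds(d,d), holds(f,b), marked(b,f), marked(f,b), marked(f,d), near(d), ready(f)}
3. drop(f,d)  →  {holds(b,d), holds(d,d), holds(f,b), marked(b,f), marked(d,f), marked(f,b), marked(f,d), near(d), ready(d), ready(f)}
optimal plan length = 3; 3 ≤ 4

Yes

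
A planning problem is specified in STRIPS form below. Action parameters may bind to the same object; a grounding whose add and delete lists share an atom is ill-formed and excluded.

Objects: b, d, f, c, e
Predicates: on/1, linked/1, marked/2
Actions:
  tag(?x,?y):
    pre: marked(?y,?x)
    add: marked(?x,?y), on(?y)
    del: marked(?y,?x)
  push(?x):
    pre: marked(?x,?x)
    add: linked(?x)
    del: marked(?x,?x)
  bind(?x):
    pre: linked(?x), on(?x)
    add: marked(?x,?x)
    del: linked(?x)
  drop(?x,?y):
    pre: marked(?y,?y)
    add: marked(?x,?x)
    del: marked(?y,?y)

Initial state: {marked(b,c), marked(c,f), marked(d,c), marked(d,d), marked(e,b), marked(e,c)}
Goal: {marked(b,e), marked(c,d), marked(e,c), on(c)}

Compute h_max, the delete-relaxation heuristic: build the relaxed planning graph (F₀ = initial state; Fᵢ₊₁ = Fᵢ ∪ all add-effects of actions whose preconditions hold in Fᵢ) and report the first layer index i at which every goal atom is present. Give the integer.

F0 = init (6 atoms)
F1 = F0 ∪ {linked(d), marked(b,b), marked(b,e), marked(c,b), marked(c,c), marked(c,d), marked(c,e), marked(e,e), marked(f,c), marked(f,f), on(b), on(c), on(d), on(e)}  (20 atoms)
goal ⊆ F1  ⇒  h_max = 1

1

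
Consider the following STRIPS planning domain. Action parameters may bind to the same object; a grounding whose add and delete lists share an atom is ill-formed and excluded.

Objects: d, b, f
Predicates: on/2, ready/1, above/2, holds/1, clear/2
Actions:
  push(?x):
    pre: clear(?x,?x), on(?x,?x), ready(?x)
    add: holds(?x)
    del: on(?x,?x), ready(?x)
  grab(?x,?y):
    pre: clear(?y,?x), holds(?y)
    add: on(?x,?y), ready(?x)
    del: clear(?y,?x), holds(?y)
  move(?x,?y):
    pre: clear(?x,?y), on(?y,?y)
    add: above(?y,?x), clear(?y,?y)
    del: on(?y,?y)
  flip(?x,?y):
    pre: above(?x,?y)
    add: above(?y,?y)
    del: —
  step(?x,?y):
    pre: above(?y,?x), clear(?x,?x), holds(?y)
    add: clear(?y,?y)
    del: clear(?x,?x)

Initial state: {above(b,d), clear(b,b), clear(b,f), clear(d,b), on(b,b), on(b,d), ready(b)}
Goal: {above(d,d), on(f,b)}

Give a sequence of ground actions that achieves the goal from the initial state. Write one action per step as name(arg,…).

1. push(b)  →  {above(b,d), clear(b,b), clear(b,f), clear(d,b), holds(b), on(b,d)}
2. grab(f,b)  →  {above(b,d), clear(b,b), clear(d,b), on(b,d), on(f,b), ready(f)}
3. flip(b,d)  →  {above(b,d), above(d,d), clear(b,b), clear(d,b), on(b,d), on(f,b), ready(f)}

push(b); grab(f,b); flip(b,d)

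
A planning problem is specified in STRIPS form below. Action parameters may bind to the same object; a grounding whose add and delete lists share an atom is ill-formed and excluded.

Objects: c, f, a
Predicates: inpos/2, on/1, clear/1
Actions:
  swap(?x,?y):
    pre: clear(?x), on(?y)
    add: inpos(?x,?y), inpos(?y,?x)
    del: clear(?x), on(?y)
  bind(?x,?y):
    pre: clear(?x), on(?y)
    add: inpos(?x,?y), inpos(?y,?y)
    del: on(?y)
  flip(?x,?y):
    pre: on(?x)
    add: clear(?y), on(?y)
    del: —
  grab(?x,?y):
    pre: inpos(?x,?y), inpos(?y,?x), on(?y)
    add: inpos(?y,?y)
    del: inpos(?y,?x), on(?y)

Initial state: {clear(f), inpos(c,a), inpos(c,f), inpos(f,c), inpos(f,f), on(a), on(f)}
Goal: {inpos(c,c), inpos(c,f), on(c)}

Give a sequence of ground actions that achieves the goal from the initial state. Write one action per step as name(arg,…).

1. flip(f,c)  →  {clear(c), clear(f), inpos(c,a), inpos(c,f), inpos(f,c), inpos(f,f), on(a), on(c), on(f)}
2. swap(c,c)  →  {clear(f), inpos(c,a), inpos(c,c), inpos(c,f), inpos(f,c), inpos(f,f), on(a), on(f)}
3. flip(f,c)  →  {clear(c), clear(f), inpos(c,a), inpos(c,c), inpos(c,f), inpos(f,c), inpos(f,f), on(a), on(c), on(f)}

flip(f,c); swap(c,c); flip(f,c)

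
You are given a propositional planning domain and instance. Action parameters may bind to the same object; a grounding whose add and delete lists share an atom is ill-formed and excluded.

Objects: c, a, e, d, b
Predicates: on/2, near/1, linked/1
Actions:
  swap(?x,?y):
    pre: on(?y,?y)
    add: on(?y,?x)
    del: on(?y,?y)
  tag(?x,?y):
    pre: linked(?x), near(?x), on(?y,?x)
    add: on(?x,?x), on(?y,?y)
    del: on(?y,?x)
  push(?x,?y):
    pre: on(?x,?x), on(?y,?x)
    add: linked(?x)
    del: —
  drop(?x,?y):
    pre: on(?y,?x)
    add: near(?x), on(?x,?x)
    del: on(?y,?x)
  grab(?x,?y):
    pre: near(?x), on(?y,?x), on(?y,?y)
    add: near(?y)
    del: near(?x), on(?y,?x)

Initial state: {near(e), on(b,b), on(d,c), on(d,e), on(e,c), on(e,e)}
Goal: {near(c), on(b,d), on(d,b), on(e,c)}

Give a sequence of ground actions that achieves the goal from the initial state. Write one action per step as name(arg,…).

swap(d,e); swap(d,b); drop(c,d); drop(d,e); swap(b,d)

1. swap(d,e)  →  {near(e), on(b,b), on(d,c), on(d,e), on(e,c), on(e,d)}
2. swap(d,b)  →  {near(e), on(b,d), on(d,c), on(d,e), on(e,c), on(e,d)}
3. drop(c,d)  →  {near(c), near(e), on(b,d), on(c,c), on(d,e), on(e,c), on(e,d)}
4. drop(d,e)  →  {near(c), near(d), near(e), on(b,d), on(c,c), on(d,d), on(d,e), on(e,c)}
5. swap(b,d)  →  {near(c), near(d), near(e), on(b,d), on(c,c), on(d,b), on(d,e), on(e,c)}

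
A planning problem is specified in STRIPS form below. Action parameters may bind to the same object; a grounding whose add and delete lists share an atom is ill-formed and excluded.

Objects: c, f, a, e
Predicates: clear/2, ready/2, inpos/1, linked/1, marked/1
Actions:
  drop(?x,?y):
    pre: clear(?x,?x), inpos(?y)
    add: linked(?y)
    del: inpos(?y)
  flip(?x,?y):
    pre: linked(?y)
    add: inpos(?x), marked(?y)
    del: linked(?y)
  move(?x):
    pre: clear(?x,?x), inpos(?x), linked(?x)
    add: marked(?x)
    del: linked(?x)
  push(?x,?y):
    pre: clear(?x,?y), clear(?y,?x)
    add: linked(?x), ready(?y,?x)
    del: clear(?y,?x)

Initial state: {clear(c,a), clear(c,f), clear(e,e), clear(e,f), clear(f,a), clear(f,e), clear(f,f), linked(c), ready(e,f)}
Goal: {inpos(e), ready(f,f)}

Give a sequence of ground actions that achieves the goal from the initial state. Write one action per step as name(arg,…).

flip(e,c); push(f,f)

1. flip(e,c)  →  {clear(c,a), clear(c,f), clear(e,e), clear(e,f), clear(f,a), clear(f,e), clear(f,f), inpos(e), marked(c), ready(e,f)}
2. push(f,f)  →  {clear(c,a), clear(c,f), clear(e,e), clear(e,f), clear(f,a), clear(f,e), inpos(e), linked(f), marked(c), ready(e,f), ready(f,f)}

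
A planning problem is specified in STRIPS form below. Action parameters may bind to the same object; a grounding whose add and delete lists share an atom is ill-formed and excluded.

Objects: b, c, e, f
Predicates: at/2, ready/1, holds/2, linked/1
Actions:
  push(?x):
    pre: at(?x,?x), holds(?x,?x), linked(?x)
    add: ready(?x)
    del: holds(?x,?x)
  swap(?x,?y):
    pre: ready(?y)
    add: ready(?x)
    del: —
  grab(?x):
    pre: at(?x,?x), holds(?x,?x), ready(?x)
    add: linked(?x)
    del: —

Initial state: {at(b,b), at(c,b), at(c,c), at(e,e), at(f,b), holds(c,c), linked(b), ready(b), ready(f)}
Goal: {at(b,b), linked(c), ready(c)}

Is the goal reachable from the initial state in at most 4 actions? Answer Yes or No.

Yes

1. swap(c,b)  →  {at(b,b), at(c,b), at(c,c), at(e,e), at(f,b), holds(c,c), linked(b), ready(b), ready(c), ready(f)}
2. grab(c)  →  {at(b,b), at(c,b), at(c,c), at(e,e), at(f,b), holds(c,c), linked(b), linked(c), ready(b), ready(c), ready(f)}
optimal plan length = 2; 2 ≤ 4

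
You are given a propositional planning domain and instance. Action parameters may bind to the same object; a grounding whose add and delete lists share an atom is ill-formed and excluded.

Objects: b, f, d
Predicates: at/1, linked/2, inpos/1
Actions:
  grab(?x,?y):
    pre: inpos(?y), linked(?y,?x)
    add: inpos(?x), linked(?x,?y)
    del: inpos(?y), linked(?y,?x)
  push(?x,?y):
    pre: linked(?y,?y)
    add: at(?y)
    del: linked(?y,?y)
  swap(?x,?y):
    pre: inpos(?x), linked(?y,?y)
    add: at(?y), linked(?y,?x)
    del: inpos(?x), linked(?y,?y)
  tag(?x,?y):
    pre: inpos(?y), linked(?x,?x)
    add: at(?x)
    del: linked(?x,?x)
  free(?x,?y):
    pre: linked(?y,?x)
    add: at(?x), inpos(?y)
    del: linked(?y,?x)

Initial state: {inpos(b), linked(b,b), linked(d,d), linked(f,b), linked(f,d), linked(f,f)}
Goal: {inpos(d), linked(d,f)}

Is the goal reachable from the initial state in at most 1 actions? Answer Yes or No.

No

1. free(b,f)  →  {at(b), inpos(b), inpos(f), linked(b,b), linked(d,d), linked(f,d), linked(f,f)}
2. grab(d,f)  →  {at(b), inpos(b), inpos(d), linked(b,b), linked(d,d), linked(d,f), linked(f,f)}
optimal plan length = 2; 2 > 1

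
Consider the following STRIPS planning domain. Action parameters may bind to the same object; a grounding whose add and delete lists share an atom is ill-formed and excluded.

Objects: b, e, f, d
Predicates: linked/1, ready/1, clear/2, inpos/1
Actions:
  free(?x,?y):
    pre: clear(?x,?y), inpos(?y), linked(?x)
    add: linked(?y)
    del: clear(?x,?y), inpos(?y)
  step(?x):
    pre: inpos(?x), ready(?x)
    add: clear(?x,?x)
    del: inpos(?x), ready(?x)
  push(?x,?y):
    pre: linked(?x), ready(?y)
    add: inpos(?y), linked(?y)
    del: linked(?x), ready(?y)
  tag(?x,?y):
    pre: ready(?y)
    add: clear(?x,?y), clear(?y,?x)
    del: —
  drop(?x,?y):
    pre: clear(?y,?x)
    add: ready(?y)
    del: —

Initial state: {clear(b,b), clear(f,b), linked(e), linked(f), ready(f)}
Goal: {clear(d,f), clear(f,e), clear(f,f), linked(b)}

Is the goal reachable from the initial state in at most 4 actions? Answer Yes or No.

1. tag(e,f)  →  {clear(b,b), clear(e,f), clear(f,b), clear(f,e), linked(e), linked(f), ready(f)}
2. tag(f,f)  →  {clear(b,b), clear(e,f), clear(f,b), clear(f,e), clear(f,f), linked(e), linked(f), ready(f)}
3. tag(d,f)  →  {clear(b,b), clear(d,f), clear(e,f), clear(f,b), clear(f,d), clear(f,e), clear(f,f), linked(e), linked(f), ready(f)}
4. drop(b,b)  →  {clear(b,b), clear(d,f), clear(e,f), clear(f,b), clear(f,d), clear(f,e), clear(f,f), linked(e), linked(f), ready(b), ready(f)}
5. push(e,b)  →  {clear(b,b), clear(d,f), clear(e,f), clear(f,b), clear(f,d), clear(f,e), clear(f,f), inpos(b), linked(b), linked(f), ready(f)}
optimal plan length = 5; 5 > 4

No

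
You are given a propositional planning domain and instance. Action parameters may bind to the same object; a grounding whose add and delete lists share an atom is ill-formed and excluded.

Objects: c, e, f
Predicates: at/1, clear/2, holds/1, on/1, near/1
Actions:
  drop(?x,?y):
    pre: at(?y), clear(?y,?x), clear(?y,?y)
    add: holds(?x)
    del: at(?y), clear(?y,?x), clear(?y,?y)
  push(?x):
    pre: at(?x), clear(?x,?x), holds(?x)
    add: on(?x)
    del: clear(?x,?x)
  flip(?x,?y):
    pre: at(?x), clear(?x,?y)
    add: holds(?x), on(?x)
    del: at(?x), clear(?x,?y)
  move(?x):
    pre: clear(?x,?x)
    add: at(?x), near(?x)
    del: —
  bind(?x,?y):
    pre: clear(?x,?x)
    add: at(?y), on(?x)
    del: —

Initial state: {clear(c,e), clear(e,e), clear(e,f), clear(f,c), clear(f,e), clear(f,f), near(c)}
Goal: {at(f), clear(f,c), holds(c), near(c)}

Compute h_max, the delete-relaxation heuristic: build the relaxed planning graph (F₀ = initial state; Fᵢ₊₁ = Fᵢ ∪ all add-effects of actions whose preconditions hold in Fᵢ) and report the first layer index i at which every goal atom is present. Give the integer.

2

F0 = init (7 atoms)
F1 = F0 ∪ {at(c), at(e), at(f), near(e), near(f), on(e), on(f)}  (14 atoms)
F2 = F1 ∪ {holds(c), holds(e), holds(f), on(c)}  (18 atoms)
goal ⊆ F2  ⇒  h_max = 2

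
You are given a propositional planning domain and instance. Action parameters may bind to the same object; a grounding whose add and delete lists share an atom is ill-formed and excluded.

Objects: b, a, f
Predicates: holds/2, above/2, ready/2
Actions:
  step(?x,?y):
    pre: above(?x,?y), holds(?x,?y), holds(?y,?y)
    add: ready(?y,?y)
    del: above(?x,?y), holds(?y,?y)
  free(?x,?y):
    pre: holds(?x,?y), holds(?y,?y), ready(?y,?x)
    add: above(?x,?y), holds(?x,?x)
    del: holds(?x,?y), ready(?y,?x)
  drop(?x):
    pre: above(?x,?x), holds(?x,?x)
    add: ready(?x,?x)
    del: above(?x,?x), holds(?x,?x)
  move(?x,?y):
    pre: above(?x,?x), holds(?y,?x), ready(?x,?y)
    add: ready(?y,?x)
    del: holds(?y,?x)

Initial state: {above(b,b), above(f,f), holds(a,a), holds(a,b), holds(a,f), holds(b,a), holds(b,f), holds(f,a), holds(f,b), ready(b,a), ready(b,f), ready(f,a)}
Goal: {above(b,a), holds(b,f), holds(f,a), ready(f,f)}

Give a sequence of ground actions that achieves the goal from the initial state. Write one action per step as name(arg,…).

move(b,a); free(b,a); free(f,b); step(f,f)

1. move(b,a)  →  {above(b,b), above(f,f), holds(a,a), holds(a,f), holds(b,a), holds(b,f), holds(f,a), holds(f,b), ready(a,b), ready(b,a), ready(b,f), ready(f,a)}
2. free(b,a)  →  {above(b,a), above(b,b), above(f,f), holds(a,a), holds(a,f), holds(b,b), holds(b,f), holds(f,a), holds(f,b), ready(b,a), ready(b,f), ready(f,a)}
3. free(f,b)  →  {above(b,a), above(b,b), above(f,b), above(f,f), holds(a,a), holds(a,f), holds(b,b), holds(b,f), holds(f,a), holds(f,f), ready(b,a), ready(f,a)}
4. step(f,f)  →  {above(b,a), above(b,b), above(f,b), holds(a,a), holds(a,f), holds(b,b), holds(b,f), holds(f,a), ready(b,a), ready(f,a), ready(f,f)}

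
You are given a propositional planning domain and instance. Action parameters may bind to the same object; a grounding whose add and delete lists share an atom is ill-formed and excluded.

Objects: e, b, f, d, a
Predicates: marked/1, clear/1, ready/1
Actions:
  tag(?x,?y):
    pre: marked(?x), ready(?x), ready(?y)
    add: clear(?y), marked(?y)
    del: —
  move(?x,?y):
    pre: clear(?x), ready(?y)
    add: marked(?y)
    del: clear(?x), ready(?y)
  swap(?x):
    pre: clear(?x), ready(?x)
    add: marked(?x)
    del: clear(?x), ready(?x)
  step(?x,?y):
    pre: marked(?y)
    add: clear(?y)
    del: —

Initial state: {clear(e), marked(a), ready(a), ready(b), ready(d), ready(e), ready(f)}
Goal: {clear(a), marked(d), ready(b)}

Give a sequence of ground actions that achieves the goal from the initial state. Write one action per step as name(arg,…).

1. tag(a,d)  →  {clear(d), clear(e), marked(a), marked(d), ready(a), ready(b), ready(d), ready(e), ready(f)}
2. tag(d,a)  →  {clear(a), clear(d), clear(e), marked(a), marked(d), ready(a), ready(b), ready(d), ready(e), ready(f)}

tag(a,d); tag(d,a)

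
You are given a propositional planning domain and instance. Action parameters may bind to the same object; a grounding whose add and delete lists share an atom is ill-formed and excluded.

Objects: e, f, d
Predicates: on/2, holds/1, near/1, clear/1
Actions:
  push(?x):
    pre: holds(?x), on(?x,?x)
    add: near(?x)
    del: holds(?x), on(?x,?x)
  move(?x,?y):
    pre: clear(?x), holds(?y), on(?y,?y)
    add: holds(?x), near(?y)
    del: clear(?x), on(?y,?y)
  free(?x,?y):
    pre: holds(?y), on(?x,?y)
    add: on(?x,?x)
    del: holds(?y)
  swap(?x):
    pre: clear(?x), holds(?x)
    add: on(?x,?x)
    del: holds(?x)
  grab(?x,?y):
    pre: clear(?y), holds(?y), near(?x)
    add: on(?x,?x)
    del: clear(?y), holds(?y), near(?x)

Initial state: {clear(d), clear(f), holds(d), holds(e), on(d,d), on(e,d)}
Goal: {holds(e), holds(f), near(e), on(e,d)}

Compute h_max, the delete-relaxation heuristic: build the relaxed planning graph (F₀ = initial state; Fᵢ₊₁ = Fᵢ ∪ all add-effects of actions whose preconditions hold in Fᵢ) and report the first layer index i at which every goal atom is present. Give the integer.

F0 = init (6 atoms)
F1 = F0 ∪ {holds(f), near(d), on(e,e)}  (9 atoms)
F2 = F1 ∪ {near(e), on(f,f)}  (11 atoms)
goal ⊆ F2  ⇒  h_max = 2

2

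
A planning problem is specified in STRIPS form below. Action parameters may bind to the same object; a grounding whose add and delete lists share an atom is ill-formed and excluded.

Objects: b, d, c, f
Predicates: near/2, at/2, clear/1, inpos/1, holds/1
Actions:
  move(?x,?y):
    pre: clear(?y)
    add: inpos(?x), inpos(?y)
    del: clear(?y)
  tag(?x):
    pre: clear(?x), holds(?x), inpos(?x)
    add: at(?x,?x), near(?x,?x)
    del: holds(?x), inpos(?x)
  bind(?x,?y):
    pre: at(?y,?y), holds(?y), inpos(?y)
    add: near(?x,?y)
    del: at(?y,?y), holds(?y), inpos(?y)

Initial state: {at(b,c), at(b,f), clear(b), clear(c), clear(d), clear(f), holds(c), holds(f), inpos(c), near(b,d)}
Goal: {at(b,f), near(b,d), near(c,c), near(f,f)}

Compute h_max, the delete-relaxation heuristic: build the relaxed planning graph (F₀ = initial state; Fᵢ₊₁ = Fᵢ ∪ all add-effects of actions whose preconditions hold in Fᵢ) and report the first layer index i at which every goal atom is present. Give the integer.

F0 = init (10 atoms)
F1 = F0 ∪ {at(c,c), inpos(b), inpos(d), inpos(f), near(c,c)}  (15 atoms)
F2 = F1 ∪ {at(f,f), near(b,c), near(d,c), near(f,c), near(f,f)}  (20 atoms)
goal ⊆ F2  ⇒  h_max = 2

2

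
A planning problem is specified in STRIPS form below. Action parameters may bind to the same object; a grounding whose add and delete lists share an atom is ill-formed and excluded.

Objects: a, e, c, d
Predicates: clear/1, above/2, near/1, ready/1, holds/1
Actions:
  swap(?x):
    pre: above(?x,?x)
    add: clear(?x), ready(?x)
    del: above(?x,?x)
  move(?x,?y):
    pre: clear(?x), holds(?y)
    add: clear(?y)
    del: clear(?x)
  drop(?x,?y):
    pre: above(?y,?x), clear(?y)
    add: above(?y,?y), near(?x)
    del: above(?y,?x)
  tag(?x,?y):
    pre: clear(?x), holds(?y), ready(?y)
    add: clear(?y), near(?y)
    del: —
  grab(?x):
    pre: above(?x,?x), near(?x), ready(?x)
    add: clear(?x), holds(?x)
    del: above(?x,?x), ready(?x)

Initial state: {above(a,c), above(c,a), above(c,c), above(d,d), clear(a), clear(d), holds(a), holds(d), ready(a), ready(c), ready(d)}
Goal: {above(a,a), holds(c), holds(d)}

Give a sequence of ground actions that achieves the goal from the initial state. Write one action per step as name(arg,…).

drop(c,a); grab(c)

1. drop(c,a)  →  {above(a,a), above(c,a), above(c,c), above(d,d), clear(a), clear(d), holds(a), holds(d), near(c), ready(a), ready(c), ready(d)}
2. grab(c)  →  {above(a,a), above(c,a), above(d,d), clear(a), clear(c), clear(d), holds(a), holds(c), holds(d), near(c), ready(a), ready(d)}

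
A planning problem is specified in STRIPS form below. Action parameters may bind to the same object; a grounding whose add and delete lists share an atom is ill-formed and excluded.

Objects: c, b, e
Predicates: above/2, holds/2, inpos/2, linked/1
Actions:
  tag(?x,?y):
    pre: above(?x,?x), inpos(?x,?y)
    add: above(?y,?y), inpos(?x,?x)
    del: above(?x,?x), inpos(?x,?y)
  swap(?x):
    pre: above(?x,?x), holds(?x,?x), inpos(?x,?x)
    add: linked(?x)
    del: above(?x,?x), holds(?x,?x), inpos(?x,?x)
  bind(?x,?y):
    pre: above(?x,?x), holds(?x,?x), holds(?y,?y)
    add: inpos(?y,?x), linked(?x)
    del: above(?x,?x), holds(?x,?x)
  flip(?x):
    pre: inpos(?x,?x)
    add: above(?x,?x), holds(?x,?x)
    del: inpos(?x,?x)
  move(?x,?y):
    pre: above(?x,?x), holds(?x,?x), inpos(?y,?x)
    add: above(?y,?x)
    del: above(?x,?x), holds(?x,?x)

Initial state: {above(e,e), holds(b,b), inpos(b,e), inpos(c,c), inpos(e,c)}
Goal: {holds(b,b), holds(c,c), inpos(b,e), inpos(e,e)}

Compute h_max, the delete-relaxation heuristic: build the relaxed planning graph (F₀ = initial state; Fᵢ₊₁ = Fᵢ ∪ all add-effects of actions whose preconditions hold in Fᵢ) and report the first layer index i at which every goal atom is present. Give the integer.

1

F0 = init (5 atoms)
F1 = F0 ∪ {above(c,c), holds(c,c), inpos(e,e)}  (8 atoms)
goal ⊆ F1  ⇒  h_max = 1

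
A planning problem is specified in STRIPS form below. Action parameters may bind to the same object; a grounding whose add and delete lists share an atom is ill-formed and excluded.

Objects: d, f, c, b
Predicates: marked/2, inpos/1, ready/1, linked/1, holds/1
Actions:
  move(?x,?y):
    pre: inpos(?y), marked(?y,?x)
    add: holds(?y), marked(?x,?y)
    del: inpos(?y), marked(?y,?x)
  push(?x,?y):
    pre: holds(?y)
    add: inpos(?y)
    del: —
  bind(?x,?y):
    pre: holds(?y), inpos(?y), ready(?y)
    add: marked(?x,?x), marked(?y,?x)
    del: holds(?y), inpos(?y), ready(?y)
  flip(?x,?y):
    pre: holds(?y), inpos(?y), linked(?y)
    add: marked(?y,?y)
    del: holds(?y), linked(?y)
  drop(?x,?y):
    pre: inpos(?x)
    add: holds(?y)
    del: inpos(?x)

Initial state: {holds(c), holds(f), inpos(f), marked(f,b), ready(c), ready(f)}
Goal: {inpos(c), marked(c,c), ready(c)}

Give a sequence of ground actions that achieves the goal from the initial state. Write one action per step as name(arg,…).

1. push(d,c)  →  {holds(c), holds(f), inpos(c), inpos(f), marked(f,b), ready(c), ready(f)}
2. bind(c,f)  →  {holds(c), inpos(c), marked(c,c), marked(f,b), marked(f,c), ready(c)}

push(d,c); bind(c,f)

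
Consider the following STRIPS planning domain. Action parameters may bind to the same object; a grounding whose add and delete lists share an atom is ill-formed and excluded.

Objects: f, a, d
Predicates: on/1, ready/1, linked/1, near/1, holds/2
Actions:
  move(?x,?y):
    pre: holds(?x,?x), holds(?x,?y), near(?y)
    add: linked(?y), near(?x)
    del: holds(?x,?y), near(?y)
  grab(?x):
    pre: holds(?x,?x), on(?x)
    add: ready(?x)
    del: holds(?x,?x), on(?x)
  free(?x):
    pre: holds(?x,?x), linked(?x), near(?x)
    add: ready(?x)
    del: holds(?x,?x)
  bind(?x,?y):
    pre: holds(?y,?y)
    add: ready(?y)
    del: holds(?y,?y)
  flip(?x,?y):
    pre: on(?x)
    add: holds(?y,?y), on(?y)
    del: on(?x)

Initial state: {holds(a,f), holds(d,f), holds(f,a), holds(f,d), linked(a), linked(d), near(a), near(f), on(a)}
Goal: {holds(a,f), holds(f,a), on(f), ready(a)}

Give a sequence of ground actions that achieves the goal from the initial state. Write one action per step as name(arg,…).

1. flip(a,f)  →  {holds(a,f), holds(d,f), holds(f,a), holds(f,d), holds(f,f), linked(a), linked(d), near(a), near(f), on(f)}
2. flip(f,a)  →  {holds(a,a), holds(a,f), holds(d,f), holds(f,a), holds(f,d), holds(f,f), linked(a), linked(d), near(a), near(f), on(a)}
3. free(a)  →  {holds(a,f), holds(d,f), holds(f,a), holds(f,d), holds(f,f), linked(a), linked(d), near(a), near(f), on(a), ready(a)}
4. flip(a,f)  →  {holds(a,f), holds(d,f), holds(f,a), holds(f,d), holds(f,f), linked(a), linked(d), near(a), near(f), on(f), ready(a)}

flip(a,f); flip(f,a); free(a); flip(a,f)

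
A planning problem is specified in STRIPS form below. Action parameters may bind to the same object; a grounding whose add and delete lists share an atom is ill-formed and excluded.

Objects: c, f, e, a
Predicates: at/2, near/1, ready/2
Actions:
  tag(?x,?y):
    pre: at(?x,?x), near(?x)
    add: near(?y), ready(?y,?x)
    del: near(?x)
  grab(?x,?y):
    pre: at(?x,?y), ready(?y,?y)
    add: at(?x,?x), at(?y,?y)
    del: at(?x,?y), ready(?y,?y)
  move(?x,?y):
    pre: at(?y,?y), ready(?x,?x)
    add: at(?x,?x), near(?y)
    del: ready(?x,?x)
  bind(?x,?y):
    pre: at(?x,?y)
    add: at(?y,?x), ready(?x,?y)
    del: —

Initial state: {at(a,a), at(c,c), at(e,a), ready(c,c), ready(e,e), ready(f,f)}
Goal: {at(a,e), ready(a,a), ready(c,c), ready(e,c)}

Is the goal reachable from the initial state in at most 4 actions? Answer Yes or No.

Yes

1. move(f,c)  →  {at(a,a), at(c,c), at(e,a), at(f,f), near(c), ready(c,c), ready(e,e)}
2. tag(c,e)  →  {at(a,a), at(c,c), at(e,a), at(f,f), near(e), ready(c,c), ready(e,c), ready(e,e)}
3. bind(e,a)  →  {at(a,a), at(a,e), at(c,c), at(e,a), at(f,f), near(e), ready(c,c), ready(e,a), ready(e,c), ready(e,e)}
4. bind(a,a)  →  {at(a,a), at(a,e), at(c,c), at(e,a), at(f,f), near(e), ready(a,a), ready(c,c), ready(e,a), ready(e,c), ready(e,e)}
optimal plan length = 4; 4 ≤ 4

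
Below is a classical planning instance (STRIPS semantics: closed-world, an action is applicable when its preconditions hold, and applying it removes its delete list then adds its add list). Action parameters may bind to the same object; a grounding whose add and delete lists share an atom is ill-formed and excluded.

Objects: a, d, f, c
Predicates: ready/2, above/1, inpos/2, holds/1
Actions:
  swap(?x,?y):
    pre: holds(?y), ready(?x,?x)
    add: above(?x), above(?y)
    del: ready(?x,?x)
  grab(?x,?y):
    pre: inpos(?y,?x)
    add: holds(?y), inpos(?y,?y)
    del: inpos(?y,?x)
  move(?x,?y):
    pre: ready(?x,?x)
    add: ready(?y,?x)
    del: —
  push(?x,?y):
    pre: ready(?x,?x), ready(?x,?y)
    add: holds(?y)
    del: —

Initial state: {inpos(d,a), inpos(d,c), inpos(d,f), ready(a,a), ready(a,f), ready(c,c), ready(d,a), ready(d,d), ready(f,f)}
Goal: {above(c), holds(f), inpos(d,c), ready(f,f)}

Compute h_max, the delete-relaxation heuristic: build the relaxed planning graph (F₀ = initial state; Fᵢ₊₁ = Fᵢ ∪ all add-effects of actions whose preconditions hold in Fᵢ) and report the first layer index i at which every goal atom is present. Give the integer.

2

F0 = init (9 atoms)
F1 = F0 ∪ {holds(a), holds(c), holds(d), holds(f), inpos(d,d), ready(a,c), ready(a,d), ready(c,a), ready(c,d), ready(c,f), ready(d,c), ready(d,f), ready(f,a), ready(f,c), ready(f,d)}  (24 atoms)
F2 = F1 ∪ {above(a), above(c), above(d), above(f)}  (28 atoms)
goal ⊆ F2  ⇒  h_max = 2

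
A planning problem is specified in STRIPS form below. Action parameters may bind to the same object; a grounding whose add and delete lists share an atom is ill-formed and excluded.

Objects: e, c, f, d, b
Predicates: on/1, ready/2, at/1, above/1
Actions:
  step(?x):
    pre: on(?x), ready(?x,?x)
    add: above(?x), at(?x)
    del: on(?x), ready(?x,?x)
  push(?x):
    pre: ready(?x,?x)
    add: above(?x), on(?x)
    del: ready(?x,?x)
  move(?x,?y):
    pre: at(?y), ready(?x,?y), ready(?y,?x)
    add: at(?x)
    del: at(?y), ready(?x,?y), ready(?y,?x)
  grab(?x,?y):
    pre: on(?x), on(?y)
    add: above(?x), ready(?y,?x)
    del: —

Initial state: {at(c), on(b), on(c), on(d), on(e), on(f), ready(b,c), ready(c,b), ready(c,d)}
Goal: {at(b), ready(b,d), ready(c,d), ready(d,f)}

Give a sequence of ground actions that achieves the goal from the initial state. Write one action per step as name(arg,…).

move(b,c); grab(f,d); grab(d,b)

1. move(b,c)  →  {at(b), on(b), on(c), on(d), on(e), on(f), ready(c,d)}
2. grab(f,d)  →  {above(f), at(b), on(b), on(c), on(d), on(e), on(f), ready(c,d), ready(d,f)}
3. grab(d,b)  →  {above(d), above(f), at(b), on(b), on(c), on(d), on(e), on(f), ready(b,d), ready(c,d), ready(d,f)}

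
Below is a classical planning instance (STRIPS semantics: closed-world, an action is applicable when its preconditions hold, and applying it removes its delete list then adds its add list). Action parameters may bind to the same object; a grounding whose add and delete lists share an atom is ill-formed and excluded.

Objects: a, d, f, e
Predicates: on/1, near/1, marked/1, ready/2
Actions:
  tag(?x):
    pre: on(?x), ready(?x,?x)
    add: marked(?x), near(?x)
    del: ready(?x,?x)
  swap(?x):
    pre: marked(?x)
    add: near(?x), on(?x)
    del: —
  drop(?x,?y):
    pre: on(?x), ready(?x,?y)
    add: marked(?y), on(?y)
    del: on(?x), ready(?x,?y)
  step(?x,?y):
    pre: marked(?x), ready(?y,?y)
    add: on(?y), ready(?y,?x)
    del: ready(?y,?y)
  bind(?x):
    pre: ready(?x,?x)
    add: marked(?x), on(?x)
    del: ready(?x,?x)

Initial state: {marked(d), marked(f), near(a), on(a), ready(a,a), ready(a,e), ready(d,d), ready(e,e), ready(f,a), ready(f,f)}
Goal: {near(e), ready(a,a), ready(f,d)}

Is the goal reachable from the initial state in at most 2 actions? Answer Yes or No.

1. drop(a,e)  →  {marked(d), marked(e), marked(f), near(a), on(e), ready(a,a), ready(d,d), ready(e,e), ready(f,a), ready(f,f)}
2. tag(e)  →  {marked(d), marked(e), marked(f), near(a), near(e), on(e), ready(a,a), ready(d,d), ready(f,a), ready(f,f)}
3. step(d,f)  →  {marked(d), marked(e), marked(f), near(a), near(e), on(e), on(f), ready(a,a), ready(d,d), ready(f,a), ready(f,d)}
optimal plan length = 3; 3 > 2

No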